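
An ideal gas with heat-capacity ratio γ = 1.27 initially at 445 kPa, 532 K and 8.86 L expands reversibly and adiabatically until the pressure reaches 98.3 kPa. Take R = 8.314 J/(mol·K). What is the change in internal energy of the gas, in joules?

-4010 J

n = P₁V₁/(RT₁) = 445×8.86/(8.314×532) = 0.891 mol.
Adiabatic: T₂/T₁ = (P₂/P₁)^((γ−1)/γ) ⇒ T₂ = 532×(0.221)^0.213 = 386 K; V₂ = 29.1 L.
For an ideal gas ΔU = nCvΔT with Cv = R/(γ−1) = 30.8 J/(mol·K).
ΔU = 0.891×30.8×(386−532) = -4010 J.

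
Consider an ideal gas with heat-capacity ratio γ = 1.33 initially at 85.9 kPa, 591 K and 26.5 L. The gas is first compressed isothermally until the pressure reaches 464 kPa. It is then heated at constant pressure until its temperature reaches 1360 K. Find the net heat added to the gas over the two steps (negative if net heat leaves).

n = P₁V₁/(RT₁) = 85.9×26.5/(8.314×591) = 0.463 mol.
Step 1 — Isothermal: T stays 591 K; PV = const ⇒ V₂ = 4.91 L, P₂ = 464 kPa.
ΔU = 0 (ideal gas, T constant).
W = nRT ln(V₂/V₁) = 0.463×8.314×591×ln(0.185) = -3840 J.
Q = ΔU + W = -3840 J.
State after step 1: P = 464 kPa, V = 4.91 L, T = 591 K.
Step 2 — Isobaric: P stays 464 kPa; V/T = const ⇒ T₂ = 1360 K, V₂ = 11.3 L.
W = PΔV = 464×(11.3−4.91) kPa·L = 2960 J.
ΔU = nCvΔT = 0.463×25.2×(1360−591) = 8980 J.
Q = ΔU + W = nCpΔT = 11900 J.
Net over both steps: W = -878 J, Q = 8100 J, ΔU = 8980 J.

8100 J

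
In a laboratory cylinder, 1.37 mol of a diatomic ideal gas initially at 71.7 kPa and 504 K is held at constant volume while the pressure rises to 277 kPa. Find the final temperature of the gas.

V₁ = nRT₁/P₁ = 1.37×8.314×504/71.7 = 80.1 L.
Isochoric: V stays 80.1 L; P/T = const ⇒ T₂ = 1950 K, P₂ = 277 kPa.

1950 K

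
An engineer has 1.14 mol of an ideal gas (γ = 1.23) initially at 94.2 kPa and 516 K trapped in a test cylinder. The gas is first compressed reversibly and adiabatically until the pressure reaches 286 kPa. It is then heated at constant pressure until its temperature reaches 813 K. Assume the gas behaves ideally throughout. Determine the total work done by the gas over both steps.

V₁ = nRT₁/P₁ = 1.14×8.314×516/94.2 = 51.9 L.
Step 1 — Adiabatic: T₂/T₁ = (P₂/P₁)^((γ−1)/γ) ⇒ T₂ = 516×(3.04)^0.187 = 635 K; V₂ = 21.0 L.
ΔU = nCvΔT = 1.14×36.1×(635−516) = 4910 J.
Q = 0 for an adiabatic process, so W = −ΔU = -4910 J.
State after step 1: P = 286 kPa, V = 21.0 L, T = 635 K.
Step 2 — Isobaric: P stays 286 kPa; V/T = const ⇒ T₂ = 813 K, V₂ = 26.9 L.
W = PΔV = 286×(26.9−21.0) kPa·L = 1690 J.
ΔU = nCvΔT = 1.14×36.1×(813−635) = 7330 J.
Q = ΔU + W = nCpΔT = 9020 J.
Net over both steps: W = -3220 J, Q = 9020 J, ΔU = 12200 J.

-3220 J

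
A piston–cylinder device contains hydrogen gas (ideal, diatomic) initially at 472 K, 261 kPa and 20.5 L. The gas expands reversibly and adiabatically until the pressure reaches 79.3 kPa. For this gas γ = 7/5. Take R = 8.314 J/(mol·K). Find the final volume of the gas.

Adiabatic: T₂/T₁ = (P₂/P₁)^((γ−1)/γ) ⇒ T₂ = 472×(0.304)^0.286 = 336 K; V₂ = 48.0 L.

48.0 L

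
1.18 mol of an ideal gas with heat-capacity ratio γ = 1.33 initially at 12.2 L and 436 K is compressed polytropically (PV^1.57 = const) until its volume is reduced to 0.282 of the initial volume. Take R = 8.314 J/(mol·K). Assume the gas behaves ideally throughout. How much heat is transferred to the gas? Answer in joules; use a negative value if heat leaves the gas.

P₁ = nRT₁/V₁ = 1.18×8.314×436/12.2 = 351 kPa.
Polytropic n=1.57: T₂ = T₁(V₁/V₂)^(n−1) = 436×(3.55)^0.57 = 897 K; P₂ = P₁(V₁/V₂)^n = 2560 kPa.
W = (P₁V₁−P₂V₂)/(n−1) = (351×12.2−2560×3.44)/0.57 = -7940 J.
ΔU = nCvΔT = 1.18×25.2×(897−436) = 13700 J.
Q = ΔU + W = 5770 J.

5770 J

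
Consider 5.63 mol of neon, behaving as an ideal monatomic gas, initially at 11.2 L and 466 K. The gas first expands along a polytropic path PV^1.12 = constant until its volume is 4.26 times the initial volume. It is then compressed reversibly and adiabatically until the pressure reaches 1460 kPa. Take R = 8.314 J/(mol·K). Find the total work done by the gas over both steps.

P₁ = nRT₁/V₁ = 5.63×8.314×466/11.2 = 1950 kPa.
Step 1 — Polytropic n=1.12: T₂ = T₁(V₁/V₂)^(n−1) = 466×(0.235)^0.12 = 392 K; P₂ = P₁(V₁/V₂)^n = 384 kPa.
W = (P₁V₁−P₂V₂)/(n−1) = (1950×11.2−384×47.7)/0.12 = 29000 J.
ΔU = nCvΔT = 5.63×12.5×(392−466) = -5220 J.
Q = ΔU + W = 23800 J.
State after step 1: P = 384 kPa, V = 47.7 L, T = 392 K.
Step 2 — Adiabatic: T₂/T₁ = (P₂/P₁)^((γ−1)/γ) ⇒ T₂ = 392×(3.80)^0.400 = 668 K; V₂ = 21.4 L.
ΔU = nCvΔT = 5.63×12.5×(668−392) = 19400 J.
Q = 0 for an adiabatic process, so W = −ΔU = -19400 J.
Net over both steps: W = 9610 J, Q = 23800 J, ΔU = 14200 J.

9610 J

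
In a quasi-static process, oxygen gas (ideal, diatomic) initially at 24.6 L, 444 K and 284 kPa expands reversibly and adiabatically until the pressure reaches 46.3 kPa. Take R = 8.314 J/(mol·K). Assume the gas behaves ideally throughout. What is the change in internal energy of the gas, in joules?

-7060 J

n = P₁V₁/(RT₁) = 284×24.6/(8.314×444) = 1.89 mol.
Adiabatic: T₂/T₁ = (P₂/P₁)^((γ−1)/γ) ⇒ T₂ = 444×(0.163)^0.286 = 264 K; V₂ = 89.9 L.
For an ideal gas ΔU = nCvΔT with Cv = (5/2)R = 20.8 J/(mol·K).
ΔU = 1.89×20.8×(264−444) = -7060 J.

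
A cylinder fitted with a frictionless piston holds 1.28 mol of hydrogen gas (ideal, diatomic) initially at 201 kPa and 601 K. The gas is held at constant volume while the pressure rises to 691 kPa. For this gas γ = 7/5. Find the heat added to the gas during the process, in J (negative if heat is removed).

V₁ = nRT₁/P₁ = 1.28×8.314×601/201 = 31.8 L.
Isochoric: V stays 31.8 L; P/T = const ⇒ T₂ = 2070 K, P₂ = 691 kPa.
W = 0 (no volume change).
ΔU = nCvΔT = 1.28×20.8×(2070−601) = 39000 J.
Q = ΔU = 39000 J.

39000 J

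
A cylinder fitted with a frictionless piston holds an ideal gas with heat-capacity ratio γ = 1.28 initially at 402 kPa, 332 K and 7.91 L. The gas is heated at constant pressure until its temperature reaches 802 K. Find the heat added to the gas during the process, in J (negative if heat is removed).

n = P₁V₁/(RT₁) = 402×7.91/(8.314×332) = 1.15 mol.
Isobaric: P stays 402 kPa; V/T = const ⇒ T₂ = 802 K, V₂ = 19.1 L.
W = PΔV = 402×(19.1−7.91) kPa·L = 4500 J.
ΔU = nCvΔT = 1.15×29.7×(802−332) = 16100 J.
Q = ΔU + W = nCpΔT = 20600 J.

20600 J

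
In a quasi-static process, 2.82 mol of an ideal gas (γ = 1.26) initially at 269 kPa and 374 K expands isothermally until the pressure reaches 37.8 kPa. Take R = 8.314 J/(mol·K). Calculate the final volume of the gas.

V₁ = nRT₁/P₁ = 2.82×8.314×374/269 = 32.6 L.
Isothermal: T stays 374 K; PV = const ⇒ V₂ = 232 L, P₂ = 37.8 kPa.

232 L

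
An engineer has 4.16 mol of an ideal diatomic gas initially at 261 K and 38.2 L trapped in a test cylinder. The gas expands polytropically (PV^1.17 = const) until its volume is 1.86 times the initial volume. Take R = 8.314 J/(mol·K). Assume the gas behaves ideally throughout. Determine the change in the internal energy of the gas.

P₁ = nRT₁/V₁ = 4.16×8.314×261/38.2 = 236 kPa.
Polytropic n=1.17: T₂ = T₁(V₁/V₂)^(n−1) = 261×(0.538)^0.17 = 235 K; P₂ = P₁(V₁/V₂)^n = 114 kPa.
For an ideal gas ΔU = nCvΔT with Cv = (5/2)R = 20.8 J/(mol·K).
ΔU = 4.16×20.8×(235−261) = -2260 J.

-2260 J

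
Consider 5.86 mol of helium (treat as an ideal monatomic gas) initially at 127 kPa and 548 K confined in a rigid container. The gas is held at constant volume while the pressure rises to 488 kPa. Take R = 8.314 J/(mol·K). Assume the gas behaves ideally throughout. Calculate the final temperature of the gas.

2110 K

V₁ = nRT₁/P₁ = 5.86×8.314×548/127 = 210 L.
Isochoric: V stays 210 L; P/T = const ⇒ T₂ = 2110 K, P₂ = 488 kPa.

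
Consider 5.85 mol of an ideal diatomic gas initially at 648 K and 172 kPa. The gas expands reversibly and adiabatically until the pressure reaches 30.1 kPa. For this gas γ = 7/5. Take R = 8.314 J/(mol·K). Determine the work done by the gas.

V₁ = nRT₁/P₁ = 5.85×8.314×648/172 = 183 L.
Adiabatic: T₂/T₁ = (P₂/P₁)^((γ−1)/γ) ⇒ T₂ = 648×(0.175)^0.286 = 394 K; V₂ = 636 L.
ΔU = nCvΔT = 5.85×20.8×(394−648) = -30900 J.
Q = 0 for an adiabatic process, so W = −ΔU = 30900 J.

30900 J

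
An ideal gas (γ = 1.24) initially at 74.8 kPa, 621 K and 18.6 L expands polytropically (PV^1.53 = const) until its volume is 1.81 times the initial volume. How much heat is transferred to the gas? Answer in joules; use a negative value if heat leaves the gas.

n = P₁V₁/(RT₁) = 74.8×18.6/(8.314×621) = 0.269 mol.
Polytropic n=1.53: T₂ = T₁(V₁/V₂)^(n−1) = 621×(0.552)^0.53 = 453 K; P₂ = P₁(V₁/V₂)^n = 30.2 kPa.
W = (P₁V₁−P₂V₂)/(n−1) = (74.8×18.6−30.2×33.7)/0.53 = 708 J.
ΔU = nCvΔT = 0.269×34.6×(453−621) = -1560 J.
Q = ΔU + W = -856 J.

-856 J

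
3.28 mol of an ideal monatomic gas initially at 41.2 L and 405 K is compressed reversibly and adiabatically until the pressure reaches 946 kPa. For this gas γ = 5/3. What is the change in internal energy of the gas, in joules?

10900 J

P₁ = nRT₁/V₁ = 3.28×8.314×405/41.2 = 268 kPa.
Adiabatic: T₂/T₁ = (P₂/P₁)^((γ−1)/γ) ⇒ T₂ = 405×(3.53)^0.400 = 671 K; V₂ = 19.3 L.
For an ideal gas ΔU = nCvΔT with Cv = (3/2)R = 12.5 J/(mol·K).
ΔU = 3.28×12.5×(671−405) = 10900 J.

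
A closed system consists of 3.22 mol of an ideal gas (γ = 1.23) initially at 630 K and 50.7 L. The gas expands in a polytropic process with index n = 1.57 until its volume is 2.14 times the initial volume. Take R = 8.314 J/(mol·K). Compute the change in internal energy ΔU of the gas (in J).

-25800 J

P₁ = nRT₁/V₁ = 3.22×8.314×630/50.7 = 333 kPa.
Polytropic n=1.57: T₂ = T₁(V₁/V₂)^(n−1) = 630×(0.467)^0.57 = 408 K; P₂ = P₁(V₁/V₂)^n = 101 kPa.
For an ideal gas ΔU = nCvΔT with Cv = R/(γ−1) = 36.1 J/(mol·K).
ΔU = 3.22×36.1×(408−630) = -25800 J.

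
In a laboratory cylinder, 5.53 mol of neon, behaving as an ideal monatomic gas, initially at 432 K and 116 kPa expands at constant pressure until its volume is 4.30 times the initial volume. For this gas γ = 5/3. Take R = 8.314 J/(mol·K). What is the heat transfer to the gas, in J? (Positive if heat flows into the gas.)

V₁ = nRT₁/P₁ = 5.53×8.314×432/116 = 171 L.
Isobaric: P stays 116 kPa; V/T = const ⇒ T₂ = 1860 K, V₂ = 736 L.
W = PΔV = 116×(736−171) kPa·L = 65500 J.
ΔU = nCvΔT = 5.53×12.5×(1860−432) = 98300 J.
Q = ΔU + W = nCpΔT = 164000 J.

164000 J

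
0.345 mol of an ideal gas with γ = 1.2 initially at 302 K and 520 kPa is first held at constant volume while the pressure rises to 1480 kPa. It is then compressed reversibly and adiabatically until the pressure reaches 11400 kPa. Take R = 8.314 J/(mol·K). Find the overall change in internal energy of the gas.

13000 J

V₁ = nRT₁/P₁ = 0.345×8.314×302/520 = 1.67 L.
Step 1 — Isochoric: V stays 1.67 L; P/T = const ⇒ T₂ = 860 K, P₂ = 1480 kPa.
W = 0 (no volume change).
ΔU = nCvΔT = 0.345×41.6×(860−302) = 8000 J.
Q = ΔU = 8000 J.
State after step 1: P = 1480 kPa, V = 1.67 L, T = 860 K.
Step 2 — Adiabatic: T₂/T₁ = (P₂/P₁)^((γ−1)/γ) ⇒ T₂ = 860×(7.70)^0.167 = 1210 K; V₂ = 0.304 L.
ΔU = nCvΔT = 0.345×41.6×(1210−860) = 5000 J.
Q = 0 for an adiabatic process, so W = −ΔU = -5000 J.
Net over both steps: W = -5000 J, Q = 8000 J, ΔU = 13000 J.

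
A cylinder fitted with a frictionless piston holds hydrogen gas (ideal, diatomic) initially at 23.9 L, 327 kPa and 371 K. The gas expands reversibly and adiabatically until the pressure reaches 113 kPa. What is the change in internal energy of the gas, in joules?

-5120 J

n = P₁V₁/(RT₁) = 327×23.9/(8.314×371) = 2.53 mol.
Adiabatic: T₂/T₁ = (P₂/P₁)^((γ−1)/γ) ⇒ T₂ = 371×(0.346)^0.286 = 274 K; V₂ = 51.1 L.
For an ideal gas ΔU = nCvΔT with Cv = (5/2)R = 20.8 J/(mol·K).
ΔU = 2.53×20.8×(274−371) = -5120 J.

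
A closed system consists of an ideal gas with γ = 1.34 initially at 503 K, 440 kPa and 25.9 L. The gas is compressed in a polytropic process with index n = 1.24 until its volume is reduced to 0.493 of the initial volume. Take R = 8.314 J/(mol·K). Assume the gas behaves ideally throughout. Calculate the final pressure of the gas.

1060 kPa

Polytropic n=1.24: T₂ = T₁(V₁/V₂)^(n−1) = 503×(2.03)^0.24 = 596 K; P₂ = P₁(V₁/V₂)^n = 1060 kPa.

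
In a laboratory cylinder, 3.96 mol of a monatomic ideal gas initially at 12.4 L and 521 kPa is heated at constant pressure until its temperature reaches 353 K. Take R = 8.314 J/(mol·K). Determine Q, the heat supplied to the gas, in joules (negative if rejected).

T₁ = P₁V₁/(nR) = 521×12.4/(3.96×8.314) = 196 K.
Isobaric: P stays 521 kPa; V/T = const ⇒ T₂ = 353 K, V₂ = 22.3 L.
W = PΔV = 521×(22.3−12.4) kPa·L = 5160 J.
ΔU = nCvΔT = 3.96×12.5×(353−196) = 7740 J.
Q = ΔU + W = nCpΔT = 12900 J.

12900 J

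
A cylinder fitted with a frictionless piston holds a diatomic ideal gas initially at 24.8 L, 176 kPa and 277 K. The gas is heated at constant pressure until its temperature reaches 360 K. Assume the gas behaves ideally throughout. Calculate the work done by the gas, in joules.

n = P₁V₁/(RT₁) = 176×24.8/(8.314×277) = 1.90 mol.
Isobaric: P stays 176 kPa; V/T = const ⇒ T₂ = 360 K, V₂ = 32.2 L.
W = PΔV = 176×(32.2−24.8) kPa·L = 1310 J.

1310 J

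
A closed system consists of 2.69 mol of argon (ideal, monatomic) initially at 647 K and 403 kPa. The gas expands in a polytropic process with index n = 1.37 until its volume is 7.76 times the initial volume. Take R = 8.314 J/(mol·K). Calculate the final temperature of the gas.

303 K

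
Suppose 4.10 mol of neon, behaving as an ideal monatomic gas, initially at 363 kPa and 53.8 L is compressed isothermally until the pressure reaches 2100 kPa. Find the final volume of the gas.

9.30 L

T₁ = P₁V₁/(nR) = 363×53.8/(4.10×8.314) = 573 K.
Isothermal: T stays 573 K; PV = const ⇒ V₂ = 9.30 L, P₂ = 2100 kPa.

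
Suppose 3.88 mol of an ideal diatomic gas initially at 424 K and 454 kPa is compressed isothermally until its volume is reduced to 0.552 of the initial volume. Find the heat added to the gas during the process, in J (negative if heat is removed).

-8130 J

V₁ = nRT₁/P₁ = 3.88×8.314×424/454 = 30.1 L.
Isothermal: T stays 424 K; PV = const ⇒ V₂ = 16.6 L, P₂ = 822 kPa.
ΔU = 0 (ideal gas, T constant).
W = nRT ln(V₂/V₁) = 3.88×8.314×424×ln(0.552) = -8130 J.
Q = ΔU + W = -8130 J.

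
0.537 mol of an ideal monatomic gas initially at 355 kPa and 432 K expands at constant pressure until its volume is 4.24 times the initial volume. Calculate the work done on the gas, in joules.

-6250 J

V₁ = nRT₁/P₁ = 0.537×8.314×432/355 = 5.43 L.
Isobaric: P stays 355 kPa; V/T = const ⇒ T₂ = 1830 K, V₂ = 23.0 L.
W = PΔV = 355×(23.0−5.43) kPa·L = 6250 J.
Work done on the gas = −W_by = -6250 J.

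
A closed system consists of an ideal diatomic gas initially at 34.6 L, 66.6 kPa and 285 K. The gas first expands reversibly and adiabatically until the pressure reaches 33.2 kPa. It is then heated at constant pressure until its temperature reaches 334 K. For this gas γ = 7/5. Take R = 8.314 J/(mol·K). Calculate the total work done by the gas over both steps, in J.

1850 J

n = P₁V₁/(RT₁) = 66.6×34.6/(8.314×285) = 0.973 mol.
Step 1 — Adiabatic: T₂/T₁ = (P₂/P₁)^((γ−1)/γ) ⇒ T₂ = 285×(0.498)^0.286 = 234 K; V₂ = 56.9 L.
ΔU = nCvΔT = 0.973×20.8×(234−285) = -1040 J.
Q = 0 for an adiabatic process, so W = −ΔU = 1040 J.
State after step 1: P = 33.2 kPa, V = 56.9 L, T = 234 K.
Step 2 — Isobaric: P stays 33.2 kPa; V/T = const ⇒ T₂ = 334 K, V₂ = 81.3 L.
W = PΔV = 33.2×(81.3−56.9) kPa·L = 812 J.
ΔU = nCvΔT = 0.973×20.8×(334−234) = 2030 J.
Q = ΔU + W = nCpΔT = 2840 J.
Net over both steps: W = 1850 J, Q = 2840 J, ΔU = 990 J.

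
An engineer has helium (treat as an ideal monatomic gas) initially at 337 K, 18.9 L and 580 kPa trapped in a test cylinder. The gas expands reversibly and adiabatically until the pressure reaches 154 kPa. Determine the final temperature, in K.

Adiabatic: T₂/T₁ = (P₂/P₁)^((γ−1)/γ) ⇒ T₂ = 337×(0.266)^0.400 = 198 K; V₂ = 41.9 L.

198 K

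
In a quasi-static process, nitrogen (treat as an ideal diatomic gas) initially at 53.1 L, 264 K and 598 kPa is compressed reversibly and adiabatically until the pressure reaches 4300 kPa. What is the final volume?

Adiabatic: T₂/T₁ = (P₂/P₁)^((γ−1)/γ) ⇒ T₂ = 264×(7.19)^0.286 = 464 K; V₂ = 13.0 L.

13.0 L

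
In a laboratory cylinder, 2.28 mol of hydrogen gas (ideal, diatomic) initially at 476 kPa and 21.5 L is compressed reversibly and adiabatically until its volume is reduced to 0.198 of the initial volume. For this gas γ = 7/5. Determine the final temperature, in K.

1030 K

T₁ = P₁V₁/(nR) = 476×21.5/(2.28×8.314) = 540 K.
Adiabatic: TV^(γ−1) = const ⇒ T₂ = 540×(5.05)^0.400 = 1030 K; PV^γ = const ⇒ P₂ = 4590 kPa.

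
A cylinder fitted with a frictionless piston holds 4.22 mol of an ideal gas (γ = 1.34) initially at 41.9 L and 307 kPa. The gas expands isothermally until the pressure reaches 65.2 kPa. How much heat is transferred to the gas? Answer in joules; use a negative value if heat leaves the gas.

19900 J

T₁ = P₁V₁/(nR) = 307×41.9/(4.22×8.314) = 367 K.
Isothermal: T stays 367 K; PV = const ⇒ V₂ = 197 L, P₂ = 65.2 kPa.
ΔU = 0 (ideal gas, T constant).
W = nRT ln(V₂/V₁) = 4.22×8.314×367×ln(4.71) = 19900 J.
Q = ΔU + W = 19900 J.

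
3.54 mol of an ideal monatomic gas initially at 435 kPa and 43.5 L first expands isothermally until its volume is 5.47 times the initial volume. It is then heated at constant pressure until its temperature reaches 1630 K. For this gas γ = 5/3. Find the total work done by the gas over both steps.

61200 J

T₁ = P₁V₁/(nR) = 435×43.5/(3.54×8.314) = 643 K.
Step 1 — Isothermal: T stays 643 K; PV = const ⇒ V₂ = 238 L, P₂ = 79.5 kPa.
ΔU = 0 (ideal gas, T constant).
W = nRT ln(V₂/V₁) = 3.54×8.314×643×ln(5.47) = 32200 J.
Q = ΔU + W = 32200 J.
State after step 1: P = 79.5 kPa, V = 238 L, T = 643 K.
Step 2 — Isobaric: P stays 79.5 kPa; V/T = const ⇒ T₂ = 1630 K, V₂ = 603 L.
W = PΔV = 79.5×(603−238) kPa·L = 29100 J.
ΔU = nCvΔT = 3.54×12.5×(1630−643) = 43600 J.
Q = ΔU + W = nCpΔT = 72600 J.
Net over both steps: W = 61200 J, Q = 105000 J, ΔU = 43600 J.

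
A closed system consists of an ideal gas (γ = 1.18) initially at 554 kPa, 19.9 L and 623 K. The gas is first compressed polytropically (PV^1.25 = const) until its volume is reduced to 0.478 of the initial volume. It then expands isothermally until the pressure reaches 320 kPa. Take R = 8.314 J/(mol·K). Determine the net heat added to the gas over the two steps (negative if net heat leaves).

n = P₁V₁/(RT₁) = 554×19.9/(8.314×623) = 2.13 mol.
Step 1 — Polytropic n=1.25: T₂ = T₁(V₁/V₂)^(n−1) = 623×(2.09)^0.25 = 749 K; P₂ = P₁(V₁/V₂)^n = 1390 kPa.
W = (P₁V₁−P₂V₂)/(n−1) = (554×19.9−1390×9.51)/0.25 = -8940 J.
ΔU = nCvΔT = 2.13×46.2×(749−623) = 12400 J.
Q = ΔU + W = 3480 J.
State after step 1: P = 1390 kPa, V = 9.51 L, T = 749 K.
Step 2 — Isothermal: T stays 749 K; PV = const ⇒ V₂ = 41.4 L, P₂ = 320 kPa.
ΔU = 0 (ideal gas, T constant).
W = nRT ln(V₂/V₁) = 2.13×8.314×749×ln(4.36) = 19500 J.
Q = ΔU + W = 19500 J.
Net over both steps: W = 10600 J, Q = 23000 J, ΔU = 12400 J.

23000 J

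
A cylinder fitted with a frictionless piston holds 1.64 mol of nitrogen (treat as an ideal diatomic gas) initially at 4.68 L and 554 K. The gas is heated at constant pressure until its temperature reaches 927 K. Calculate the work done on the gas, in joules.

-5090 J

P₁ = nRT₁/V₁ = 1.64×8.314×554/4.68 = 1610 kPa.
Isobaric: P stays 1610 kPa; V/T = const ⇒ T₂ = 927 K, V₂ = 7.83 L.
W = PΔV = 1610×(7.83−4.68) kPa·L = 5090 J.
Work done on the gas = −W_by = -5090 J.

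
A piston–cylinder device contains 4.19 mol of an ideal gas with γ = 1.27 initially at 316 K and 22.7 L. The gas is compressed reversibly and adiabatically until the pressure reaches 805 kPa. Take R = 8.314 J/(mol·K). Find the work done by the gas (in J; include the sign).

-4640 J

P₁ = nRT₁/V₁ = 4.19×8.314×316/22.7 = 485 kPa.
Adiabatic: T₂/T₁ = (P₂/P₁)^((γ−1)/γ) ⇒ T₂ = 316×(1.66)^0.213 = 352 K; V₂ = 15.2 L.
ΔU = nCvΔT = 4.19×30.8×(352−316) = 4640 J.
Q = 0 for an adiabatic process, so W = −ΔU = -4640 J.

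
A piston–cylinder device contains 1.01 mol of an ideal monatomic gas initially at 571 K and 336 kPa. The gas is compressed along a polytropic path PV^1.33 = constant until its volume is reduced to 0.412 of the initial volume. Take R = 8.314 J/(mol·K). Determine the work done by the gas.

-4940 J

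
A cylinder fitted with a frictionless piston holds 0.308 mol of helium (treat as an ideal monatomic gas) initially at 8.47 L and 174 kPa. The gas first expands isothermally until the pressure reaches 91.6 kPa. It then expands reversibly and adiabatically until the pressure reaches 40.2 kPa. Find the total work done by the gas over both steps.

1570 J

T₁ = P₁V₁/(nR) = 174×8.47/(0.308×8.314) = 576 K.
Step 1 — Isothermal: T stays 576 K; PV = const ⇒ V₂ = 16.1 L, P₂ = 91.6 kPa.
ΔU = 0 (ideal gas, T constant).
W = nRT ln(V₂/V₁) = 0.308×8.314×576×ln(1.90) = 946 J.
Q = ΔU + W = 946 J.
State after step 1: P = 91.6 kPa, V = 16.1 L, T = 576 K.
Step 2 — Adiabatic: T₂/T₁ = (P₂/P₁)^((γ−1)/γ) ⇒ T₂ = 576×(0.439)^0.400 = 414 K; V₂ = 26.4 L.
ΔU = nCvΔT = 0.308×12.5×(414−576) = -620 J.
Q = 0 for an adiabatic process, so W = −ΔU = 620 J.
Net over both steps: W = 1570 J, Q = 946 J, ΔU = -620 J.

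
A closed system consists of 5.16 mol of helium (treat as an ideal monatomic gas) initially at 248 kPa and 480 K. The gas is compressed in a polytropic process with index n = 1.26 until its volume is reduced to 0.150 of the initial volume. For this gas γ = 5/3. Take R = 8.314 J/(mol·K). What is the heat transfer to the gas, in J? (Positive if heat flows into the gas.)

V₁ = nRT₁/P₁ = 5.16×8.314×480/248 = 83.0 L.
Polytropic n=1.26: T₂ = T₁(V₁/V₂)^(n−1) = 480×(6.67)^0.26 = 786 K; P₂ = P₁(V₁/V₂)^n = 2710 kPa.
W = (P₁V₁−P₂V₂)/(n−1) = (248×83.0−2710×12.5)/0.26 = -50500 J.
ΔU = nCvΔT = 5.16×12.5×(786−480) = 19700 J.
Q = ΔU + W = -30800 J.

-30800 J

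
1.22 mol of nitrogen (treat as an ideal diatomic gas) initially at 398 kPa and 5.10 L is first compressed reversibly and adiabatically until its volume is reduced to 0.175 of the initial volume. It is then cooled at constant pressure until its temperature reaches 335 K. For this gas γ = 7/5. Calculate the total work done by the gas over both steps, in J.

-5790 J

T₁ = P₁V₁/(nR) = 398×5.10/(1.22×8.314) = 200 K.
Step 1 — Adiabatic: TV^(γ−1) = const ⇒ T₂ = 200×(5.71)^0.400 = 402 K; PV^γ = const ⇒ P₂ = 4570 kPa.
ΔU = nCvΔT = 1.22×20.8×(402−200) = 5120 J.
Q = 0 for an adiabatic process, so W = −ΔU = -5120 J.
State after step 1: P = 4570 kPa, V = 0.892 L, T = 402 K.
Step 2 — Isobaric: P stays 4570 kPa; V/T = const ⇒ T₂ = 335 K, V₂ = 0.744 L.
W = PΔV = 4570×(0.744−0.892) kPa·L = -678 J.
ΔU = nCvΔT = 1.22×20.8×(335−402) = -1700 J.
Q = ΔU + W = nCpΔT = -2370 J.
Net over both steps: W = -5790 J, Q = -2370 J, ΔU = 3420 J.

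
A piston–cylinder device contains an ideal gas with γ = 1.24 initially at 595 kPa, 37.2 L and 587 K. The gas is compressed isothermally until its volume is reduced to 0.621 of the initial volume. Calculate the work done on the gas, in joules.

10500 J

n = P₁V₁/(RT₁) = 595×37.2/(8.314×587) = 4.54 mol.
Isothermal: T stays 587 K; PV = const ⇒ V₂ = 23.1 L, P₂ = 958 kPa.
W = nRT ln(V₂/V₁) = 4.54×8.314×587×ln(0.621) = -10500 J.
Work done on the gas = −W_by = 10500 J.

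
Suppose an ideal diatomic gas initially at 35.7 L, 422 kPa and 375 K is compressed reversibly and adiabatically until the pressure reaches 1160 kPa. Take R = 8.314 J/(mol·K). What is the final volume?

17.3 L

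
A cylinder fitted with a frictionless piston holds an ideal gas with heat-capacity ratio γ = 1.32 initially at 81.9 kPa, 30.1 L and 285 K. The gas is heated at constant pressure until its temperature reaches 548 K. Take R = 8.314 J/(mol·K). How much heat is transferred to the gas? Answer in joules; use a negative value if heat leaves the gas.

9380 J

n = P₁V₁/(RT₁) = 81.9×30.1/(8.314×285) = 1.04 mol.
Isobaric: P stays 81.9 kPa; V/T = const ⇒ T₂ = 548 K, V₂ = 57.9 L.
W = PΔV = 81.9×(57.9−30.1) kPa·L = 2270 J.
ΔU = nCvΔT = 1.04×26.0×(548−285) = 7110 J.
Q = ΔU + W = nCpΔT = 9380 J.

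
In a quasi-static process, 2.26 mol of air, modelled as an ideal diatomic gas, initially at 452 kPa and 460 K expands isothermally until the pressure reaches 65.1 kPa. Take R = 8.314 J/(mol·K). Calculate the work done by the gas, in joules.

16700 J

V₁ = nRT₁/P₁ = 2.26×8.314×460/452 = 19.1 L.
Isothermal: T stays 460 K; PV = const ⇒ V₂ = 133 L, P₂ = 65.1 kPa.
W = nRT ln(V₂/V₁) = 2.26×8.314×460×ln(6.94) = 16700 J.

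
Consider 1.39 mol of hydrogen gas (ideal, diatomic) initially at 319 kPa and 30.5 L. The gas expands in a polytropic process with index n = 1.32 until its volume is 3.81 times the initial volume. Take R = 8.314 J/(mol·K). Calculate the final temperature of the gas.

549 K

T₁ = P₁V₁/(nR) = 319×30.5/(1.39×8.314) = 842 K.
Polytropic n=1.32: T₂ = T₁(V₁/V₂)^(n−1) = 842×(0.262)^0.32 = 549 K; P₂ = P₁(V₁/V₂)^n = 54.6 kPa.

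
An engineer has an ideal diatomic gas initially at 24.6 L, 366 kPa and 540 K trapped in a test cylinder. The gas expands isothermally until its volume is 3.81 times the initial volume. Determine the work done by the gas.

n = P₁V₁/(RT₁) = 366×24.6/(8.314×540) = 2.01 mol.
Isothermal: T stays 540 K; PV = const ⇒ V₂ = 93.7 L, P₂ = 96.1 kPa.
W = nRT ln(V₂/V₁) = 2.01×8.314×540×ln(3.81) = 12000 J.

12000 J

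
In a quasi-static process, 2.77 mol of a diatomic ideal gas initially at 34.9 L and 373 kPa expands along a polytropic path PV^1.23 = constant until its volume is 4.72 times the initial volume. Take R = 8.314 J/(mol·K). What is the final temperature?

396 K

T₁ = P₁V₁/(nR) = 373×34.9/(2.77×8.314) = 565 K.
Polytropic n=1.23: T₂ = T₁(V₁/V₂)^(n−1) = 565×(0.212)^0.23 = 396 K; P₂ = P₁(V₁/V₂)^n = 55.3 kPa.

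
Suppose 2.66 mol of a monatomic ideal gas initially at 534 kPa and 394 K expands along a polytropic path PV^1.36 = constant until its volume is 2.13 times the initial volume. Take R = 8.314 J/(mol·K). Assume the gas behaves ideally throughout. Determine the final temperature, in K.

300 K

V₁ = nRT₁/P₁ = 2.66×8.314×394/534 = 16.3 L.
Polytropic n=1.36: T₂ = T₁(V₁/V₂)^(n−1) = 394×(0.469)^0.36 = 300 K; P₂ = P₁(V₁/V₂)^n = 191 kPa.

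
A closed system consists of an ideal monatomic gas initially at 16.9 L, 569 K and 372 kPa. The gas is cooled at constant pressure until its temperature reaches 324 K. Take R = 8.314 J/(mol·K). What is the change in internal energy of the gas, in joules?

-4060 J

n = P₁V₁/(RT₁) = 372×16.9/(8.314×569) = 1.33 mol.
Isobaric: P stays 372 kPa; V/T = const ⇒ T₂ = 324 K, V₂ = 9.62 L.
For an ideal gas ΔU = nCvΔT with Cv = (3/2)R = 12.5 J/(mol·K).
ΔU = 1.33×12.5×(324−569) = -4060 J.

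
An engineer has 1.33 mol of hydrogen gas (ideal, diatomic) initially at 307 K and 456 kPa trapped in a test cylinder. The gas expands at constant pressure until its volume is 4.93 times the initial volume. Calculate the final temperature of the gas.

V₁ = nRT₁/P₁ = 1.33×8.314×307/456 = 7.44 L.
Isobaric: P stays 456 kPa; V/T = const ⇒ T₂ = 1510 K, V₂ = 36.7 L.

1510 K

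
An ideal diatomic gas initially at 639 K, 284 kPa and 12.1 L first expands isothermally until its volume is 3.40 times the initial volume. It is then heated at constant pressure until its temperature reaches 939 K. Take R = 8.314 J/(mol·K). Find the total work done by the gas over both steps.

n = P₁V₁/(RT₁) = 284×12.1/(8.314×639) = 0.647 mol.
Step 1 — Isothermal: T stays 639 K; PV = const ⇒ V₂ = 41.1 L, P₂ = 83.5 kPa.
ΔU = 0 (ideal gas, T constant).
W = nRT ln(V₂/V₁) = 0.647×8.314×639×ln(3.40) = 4210 J.
Q = ΔU + W = 4210 J.
State after step 1: P = 83.5 kPa, V = 41.1 L, T = 639 K.
Step 2 — Isobaric: P stays 83.5 kPa; V/T = const ⇒ T₂ = 939 K, V₂ = 60.5 L.
W = PΔV = 83.5×(60.5−41.1) kPa·L = 1610 J.
ΔU = nCvΔT = 0.647×20.8×(939−639) = 4030 J.
Q = ΔU + W = nCpΔT = 5650 J.
Net over both steps: W = 5820 J, Q = 9850 J, ΔU = 4030 J.

5820 J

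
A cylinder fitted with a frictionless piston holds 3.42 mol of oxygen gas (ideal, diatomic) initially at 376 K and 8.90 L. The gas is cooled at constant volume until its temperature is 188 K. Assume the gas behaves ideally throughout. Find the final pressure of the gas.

601 kPa

P₁ = nRT₁/V₁ = 3.42×8.314×376/8.90 = 1200 kPa.
Isochoric: V stays 8.90 L; P/T = const ⇒ T₂ = 188 K, P₂ = 601 kPa.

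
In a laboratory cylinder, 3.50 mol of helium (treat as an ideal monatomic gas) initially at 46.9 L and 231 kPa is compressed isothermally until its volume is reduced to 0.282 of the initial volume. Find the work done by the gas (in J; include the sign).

-13700 J

T₁ = P₁V₁/(nR) = 231×46.9/(3.50×8.314) = 372 K.
Isothermal: T stays 372 K; PV = const ⇒ V₂ = 13.2 L, P₂ = 819 kPa.
W = nRT ln(V₂/V₁) = 3.50×8.314×372×ln(0.282) = -13700 J.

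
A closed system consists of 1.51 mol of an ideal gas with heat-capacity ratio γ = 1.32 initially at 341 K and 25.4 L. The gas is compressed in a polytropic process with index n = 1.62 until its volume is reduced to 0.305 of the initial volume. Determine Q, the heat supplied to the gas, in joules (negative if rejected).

7040 J

P₁ = nRT₁/V₁ = 1.51×8.314×341/25.4 = 169 kPa.
Polytropic n=1.62: T₂ = T₁(V₁/V₂)^(n−1) = 341×(3.28)^0.62 = 712 K; P₂ = P₁(V₁/V₂)^n = 1150 kPa.
W = (P₁V₁−P₂V₂)/(n−1) = (169×25.4−1150×7.75)/0.62 = -7510 J.
ΔU = nCvΔT = 1.51×26.0×(712−341) = 14600 J.
Q = ΔU + W = 7040 J.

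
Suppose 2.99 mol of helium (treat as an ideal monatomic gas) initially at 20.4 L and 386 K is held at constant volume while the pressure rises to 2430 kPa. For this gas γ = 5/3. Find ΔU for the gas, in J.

60000 J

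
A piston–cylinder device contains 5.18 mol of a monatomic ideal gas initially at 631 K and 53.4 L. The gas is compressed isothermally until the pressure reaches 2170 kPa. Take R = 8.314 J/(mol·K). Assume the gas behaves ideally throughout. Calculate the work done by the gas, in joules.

P₁ = nRT₁/V₁ = 5.18×8.314×631/53.4 = 509 kPa.
Isothermal: T stays 631 K; PV = const ⇒ V₂ = 12.5 L, P₂ = 2170 kPa.
W = nRT ln(V₂/V₁) = 5.18×8.314×631×ln(0.235) = -39400 J.

-39400 J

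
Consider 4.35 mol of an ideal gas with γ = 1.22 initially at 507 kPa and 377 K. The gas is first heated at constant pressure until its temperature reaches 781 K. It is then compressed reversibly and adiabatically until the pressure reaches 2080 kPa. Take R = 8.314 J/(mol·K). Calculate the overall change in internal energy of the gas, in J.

104000 J

V₁ = nRT₁/P₁ = 4.35×8.314×377/507 = 26.9 L.
Step 1 — Isobaric: P stays 507 kPa; V/T = const ⇒ T₂ = 781 K, V₂ = 55.7 L.
W = PΔV = 507×(55.7−26.9) kPa·L = 14600 J.
ΔU = nCvΔT = 4.35×37.8×(781−377) = 66400 J.
Q = ΔU + W = nCpΔT = 81000 J.
State after step 1: P = 507 kPa, V = 55.7 L, T = 781 K.
Step 2 — Adiabatic: T₂/T₁ = (P₂/P₁)^((γ−1)/γ) ⇒ T₂ = 781×(4.10)^0.180 = 1010 K; V₂ = 17.5 L.
ΔU = nCvΔT = 4.35×37.8×(1010−781) = 37200 J.
Q = 0 for an adiabatic process, so W = −ΔU = -37200 J.
Net over both steps: W = -22600 J, Q = 81000 J, ΔU = 104000 J.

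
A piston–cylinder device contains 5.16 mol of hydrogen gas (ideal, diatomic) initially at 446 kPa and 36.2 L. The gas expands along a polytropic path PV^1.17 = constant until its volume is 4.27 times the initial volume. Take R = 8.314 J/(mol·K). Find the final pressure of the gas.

81.6 kPa

T₁ = P₁V₁/(nR) = 446×36.2/(5.16×8.314) = 376 K.
Polytropic n=1.17: T₂ = T₁(V₁/V₂)^(n−1) = 376×(0.234)^0.17 = 294 K; P₂ = P₁(V₁/V₂)^n = 81.6 kPa.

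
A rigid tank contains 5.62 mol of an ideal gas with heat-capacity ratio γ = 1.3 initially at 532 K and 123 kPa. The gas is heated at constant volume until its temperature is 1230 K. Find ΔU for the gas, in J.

V₁ = nRT₁/P₁ = 5.62×8.314×532/123 = 202 L.
Isochoric: V stays 202 L; P/T = const ⇒ T₂ = 1230 K, P₂ = 284 kPa.
For an ideal gas ΔU = nCvΔT with Cv = R/(γ−1) = 27.7 J/(mol·K).
ΔU = 5.62×27.7×(1230−532) = 109000 J.

109000 J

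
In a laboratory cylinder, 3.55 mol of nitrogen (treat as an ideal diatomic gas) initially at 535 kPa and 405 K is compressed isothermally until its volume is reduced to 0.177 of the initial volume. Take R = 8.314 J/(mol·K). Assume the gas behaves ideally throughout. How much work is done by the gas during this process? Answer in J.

-20700 J

V₁ = nRT₁/P₁ = 3.55×8.314×405/535 = 22.3 L.
Isothermal: T stays 405 K; PV = const ⇒ V₂ = 3.95 L, P₂ = 3020 kPa.
W = nRT ln(V₂/V₁) = 3.55×8.314×405×ln(0.177) = -20700 J.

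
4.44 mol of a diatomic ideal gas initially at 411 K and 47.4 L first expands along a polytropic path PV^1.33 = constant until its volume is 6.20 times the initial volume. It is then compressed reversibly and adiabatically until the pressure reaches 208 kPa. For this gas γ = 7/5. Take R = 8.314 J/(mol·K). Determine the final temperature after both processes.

398 K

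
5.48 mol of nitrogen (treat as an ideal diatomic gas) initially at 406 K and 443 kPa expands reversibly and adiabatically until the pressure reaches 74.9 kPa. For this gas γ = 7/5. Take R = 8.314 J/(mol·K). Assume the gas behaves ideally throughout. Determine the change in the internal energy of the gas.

V₁ = nRT₁/P₁ = 5.48×8.314×406/443 = 41.8 L.
Adiabatic: T₂/T₁ = (P₂/P₁)^((γ−1)/γ) ⇒ T₂ = 406×(0.169)^0.286 = 244 K; V₂ = 149 L.
For an ideal gas ΔU = nCvΔT with Cv = (5/2)R = 20.8 J/(mol·K).
ΔU = 5.48×20.8×(244−406) = -18400 J.

-18400 J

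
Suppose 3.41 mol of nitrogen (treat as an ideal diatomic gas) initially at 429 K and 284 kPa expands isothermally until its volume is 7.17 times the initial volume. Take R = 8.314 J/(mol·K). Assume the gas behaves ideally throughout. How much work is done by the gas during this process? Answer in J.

24000 J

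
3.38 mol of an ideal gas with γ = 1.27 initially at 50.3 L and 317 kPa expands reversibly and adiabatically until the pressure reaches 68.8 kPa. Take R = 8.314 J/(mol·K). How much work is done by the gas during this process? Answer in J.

16400 J

T₁ = P₁V₁/(nR) = 317×50.3/(3.38×8.314) = 567 K.
Adiabatic: T₂/T₁ = (P₂/P₁)^((γ−1)/γ) ⇒ T₂ = 567×(0.217)^0.213 = 410 K; V₂ = 167 L.
ΔU = nCvΔT = 3.38×30.8×(410−567) = -16400 J.
Q = 0 for an adiabatic process, so W = −ΔU = 16400 J.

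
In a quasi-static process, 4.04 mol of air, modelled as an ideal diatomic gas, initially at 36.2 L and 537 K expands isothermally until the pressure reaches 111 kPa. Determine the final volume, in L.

P₁ = nRT₁/V₁ = 4.04×8.314×537/36.2 = 498 kPa.
Isothermal: T stays 537 K; PV = const ⇒ V₂ = 162 L, P₂ = 111 kPa.

162 L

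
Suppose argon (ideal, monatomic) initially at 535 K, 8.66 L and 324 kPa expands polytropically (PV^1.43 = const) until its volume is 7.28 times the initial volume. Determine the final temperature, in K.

228 K

Polytropic n=1.43: T₂ = T₁(V₁/V₂)^(n−1) = 535×(0.137)^0.43 = 228 K; P₂ = P₁(V₁/V₂)^n = 19.0 kPa.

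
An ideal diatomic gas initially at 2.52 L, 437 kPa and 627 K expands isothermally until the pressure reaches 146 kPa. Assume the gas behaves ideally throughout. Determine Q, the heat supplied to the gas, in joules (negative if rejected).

1210 J

n = P₁V₁/(RT₁) = 437×2.52/(8.314×627) = 0.211 mol.
Isothermal: T stays 627 K; PV = const ⇒ V₂ = 7.54 L, P₂ = 146 kPa.
ΔU = 0 (ideal gas, T constant).
W = nRT ln(V₂/V₁) = 0.211×8.314×627×ln(2.99) = 1210 J.
Q = ΔU + W = 1210 J.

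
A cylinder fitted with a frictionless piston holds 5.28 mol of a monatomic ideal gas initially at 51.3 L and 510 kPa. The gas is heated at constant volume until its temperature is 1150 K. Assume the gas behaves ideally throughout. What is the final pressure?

T₁ = P₁V₁/(nR) = 510×51.3/(5.28×8.314) = 596 K.
Isochoric: V stays 51.3 L; P/T = const ⇒ T₂ = 1150 K, P₂ = 984 kPa.

984 kPa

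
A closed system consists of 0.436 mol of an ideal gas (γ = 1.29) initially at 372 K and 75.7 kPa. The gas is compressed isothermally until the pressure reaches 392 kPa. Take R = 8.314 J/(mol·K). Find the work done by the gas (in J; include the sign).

-2220 J

V₁ = nRT₁/P₁ = 0.436×8.314×372/75.7 = 17.8 L.
Isothermal: T stays 372 K; PV = const ⇒ V₂ = 3.44 L, P₂ = 392 kPa.
W = nRT ln(V₂/V₁) = 0.436×8.314×372×ln(0.193) = -2220 J.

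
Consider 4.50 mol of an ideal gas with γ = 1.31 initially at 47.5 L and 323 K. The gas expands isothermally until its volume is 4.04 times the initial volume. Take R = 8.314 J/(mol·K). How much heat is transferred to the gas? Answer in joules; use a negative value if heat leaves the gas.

16900 J

P₁ = nRT₁/V₁ = 4.50×8.314×323/47.5 = 254 kPa.
Isothermal: T stays 323 K; PV = const ⇒ V₂ = 192 L, P₂ = 63.0 kPa.
ΔU = 0 (ideal gas, T constant).
W = nRT ln(V₂/V₁) = 4.50×8.314×323×ln(4.04) = 16900 J.
Q = ΔU + W = 16900 J.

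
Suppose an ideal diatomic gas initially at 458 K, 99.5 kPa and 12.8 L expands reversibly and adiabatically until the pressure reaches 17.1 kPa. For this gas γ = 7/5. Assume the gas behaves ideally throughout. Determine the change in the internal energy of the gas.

n = P₁V₁/(RT₁) = 99.5×12.8/(8.314×458) = 0.334 mol.
Adiabatic: T₂/T₁ = (P₂/P₁)^((γ−1)/γ) ⇒ T₂ = 458×(0.172)^0.286 = 277 K; V₂ = 45.0 L.
For an ideal gas ΔU = nCvΔT with Cv = (5/2)R = 20.8 J/(mol·K).
ΔU = 0.334×20.8×(277−458) = -1260 J.

-1260 J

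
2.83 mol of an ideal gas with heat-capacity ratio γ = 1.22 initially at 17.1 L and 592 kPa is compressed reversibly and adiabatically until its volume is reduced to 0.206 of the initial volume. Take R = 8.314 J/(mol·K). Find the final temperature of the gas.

609 K

T₁ = P₁V₁/(nR) = 592×17.1/(2.83×8.314) = 430 K.
Adiabatic: TV^(γ−1) = const ⇒ T₂ = 430×(4.85)^0.220 = 609 K; PV^γ = const ⇒ P₂ = 4070 kPa.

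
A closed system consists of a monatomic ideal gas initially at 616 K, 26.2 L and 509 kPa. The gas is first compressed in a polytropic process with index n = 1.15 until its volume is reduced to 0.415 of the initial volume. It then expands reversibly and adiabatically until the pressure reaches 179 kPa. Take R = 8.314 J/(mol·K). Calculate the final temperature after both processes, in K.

309 K

n = P₁V₁/(RT₁) = 509×26.2/(8.314×616) = 2.60 mol.
Step 1 — Polytropic n=1.15: T₂ = T₁(V₁/V₂)^(n−1) = 616×(2.41)^0.15 = 703 K; P₂ = P₁(V₁/V₂)^n = 1400 kPa.
W = (P₁V₁−P₂V₂)/(n−1) = (509×26.2−1400×10.9)/0.15 = -12500 J.
ΔU = nCvΔT = 2.60×12.5×(703−616) = 2820 J.
Q = ΔU + W = -9720 J.
State after step 1: P = 1400 kPa, V = 10.9 L, T = 703 K.
Step 2 — Adiabatic: T₂/T₁ = (P₂/P₁)^((γ−1)/γ) ⇒ T₂ = 703×(0.128)^0.400 = 309 K; V₂ = 37.3 L.
ΔU = nCvΔT = 2.60×12.5×(309−703) = -12800 J.
Q = 0 for an adiabatic process, so W = −ΔU = 12800 J.
Net over both steps: W = 261 J, Q = -9720 J, ΔU = -9980 J.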